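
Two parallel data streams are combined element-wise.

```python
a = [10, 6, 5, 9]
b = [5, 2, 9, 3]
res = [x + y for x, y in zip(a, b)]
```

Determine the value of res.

Step 1: Add corresponding elements:
  10 + 5 = 15
  6 + 2 = 8
  5 + 9 = 14
  9 + 3 = 12
Therefore res = [15, 8, 14, 12].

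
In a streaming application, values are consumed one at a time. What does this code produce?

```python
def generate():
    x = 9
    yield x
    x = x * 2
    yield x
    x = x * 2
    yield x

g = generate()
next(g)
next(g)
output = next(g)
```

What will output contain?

Step 1: Trace through generator execution:
  Yield 1: x starts at 9, yield 9
  Yield 2: x = 9 * 2 = 18, yield 18
  Yield 3: x = 18 * 2 = 36, yield 36
Step 2: First next() gets 9, second next() gets the second value, third next() yields 36.
Therefore output = 36.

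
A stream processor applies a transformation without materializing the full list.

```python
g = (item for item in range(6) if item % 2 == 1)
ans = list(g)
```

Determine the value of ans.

Step 1: Filter range(6) keeping only odd values:
  item=0: even, excluded
  item=1: odd, included
  item=2: even, excluded
  item=3: odd, included
  item=4: even, excluded
  item=5: odd, included
Therefore ans = [1, 3, 5].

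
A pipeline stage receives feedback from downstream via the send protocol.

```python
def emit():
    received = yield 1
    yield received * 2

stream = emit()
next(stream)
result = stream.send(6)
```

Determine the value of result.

Step 1: next(stream) advances to first yield, producing 1.
Step 2: send(6) resumes, received = 6.
Step 3: yield received * 2 = 6 * 2 = 12.
Therefore result = 12.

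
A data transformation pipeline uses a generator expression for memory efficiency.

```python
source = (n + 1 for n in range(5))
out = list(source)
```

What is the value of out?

Step 1: For each n in range(5), compute n+1:
  n=0: 0+1 = 1
  n=1: 1+1 = 2
  n=2: 2+1 = 3
  n=3: 3+1 = 4
  n=4: 4+1 = 5
Therefore out = [1, 2, 3, 4, 5].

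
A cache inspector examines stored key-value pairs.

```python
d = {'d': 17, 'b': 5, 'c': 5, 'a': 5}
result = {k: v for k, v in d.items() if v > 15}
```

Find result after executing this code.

Step 1: Filter items where value > 15:
  'd': 17 > 15: kept
  'b': 5 <= 15: removed
  'c': 5 <= 15: removed
  'a': 5 <= 15: removed
Therefore result = {'d': 17}.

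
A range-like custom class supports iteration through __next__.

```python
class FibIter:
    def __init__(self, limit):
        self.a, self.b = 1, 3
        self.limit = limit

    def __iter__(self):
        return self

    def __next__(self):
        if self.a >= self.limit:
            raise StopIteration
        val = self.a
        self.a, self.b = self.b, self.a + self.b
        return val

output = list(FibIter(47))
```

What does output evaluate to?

Step 1: Fibonacci-like sequence (a=1, b=3) until >= 47:
  Yield 1, then a,b = 3,4
  Yield 3, then a,b = 4,7
  Yield 4, then a,b = 7,11
  Yield 7, then a,b = 11,18
  Yield 11, then a,b = 18,29
  Yield 18, then a,b = 29,47
  Yield 29, then a,b = 47,76
Step 2: 47 >= 47, stop.
Therefore output = [1, 3, 4, 7, 11, 18, 29].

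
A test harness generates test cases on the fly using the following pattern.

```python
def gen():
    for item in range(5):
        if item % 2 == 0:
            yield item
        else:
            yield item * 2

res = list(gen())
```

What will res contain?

Step 1: For each item in range(5), yield item if even, else item*2:
  item=0 (even): yield 0
  item=1 (odd): yield 1*2 = 2
  item=2 (even): yield 2
  item=3 (odd): yield 3*2 = 6
  item=4 (even): yield 4
Therefore res = [0, 2, 2, 6, 4].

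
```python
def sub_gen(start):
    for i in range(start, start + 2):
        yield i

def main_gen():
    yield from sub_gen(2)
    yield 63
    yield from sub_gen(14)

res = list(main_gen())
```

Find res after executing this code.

Step 1: main_gen() delegates to sub_gen(2):
  yield 2
  yield 3
Step 2: yield 63
Step 3: Delegates to sub_gen(14):
  yield 14
  yield 15
Therefore res = [2, 3, 63, 14, 15].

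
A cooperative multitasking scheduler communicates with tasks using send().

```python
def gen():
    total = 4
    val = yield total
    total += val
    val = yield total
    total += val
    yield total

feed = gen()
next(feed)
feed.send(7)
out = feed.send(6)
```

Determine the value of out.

Step 1: next() -> yield total=4.
Step 2: send(7) -> val=7, total = 4+7 = 11, yield 11.
Step 3: send(6) -> val=6, total = 11+6 = 17, yield 17.
Therefore out = 17.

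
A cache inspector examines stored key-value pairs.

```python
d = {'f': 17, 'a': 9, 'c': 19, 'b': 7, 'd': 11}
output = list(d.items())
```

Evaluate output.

Step 1: d.items() returns (key, value) pairs in insertion order.
Therefore output = [('f', 17), ('a', 9), ('c', 19), ('b', 7), ('d', 11)].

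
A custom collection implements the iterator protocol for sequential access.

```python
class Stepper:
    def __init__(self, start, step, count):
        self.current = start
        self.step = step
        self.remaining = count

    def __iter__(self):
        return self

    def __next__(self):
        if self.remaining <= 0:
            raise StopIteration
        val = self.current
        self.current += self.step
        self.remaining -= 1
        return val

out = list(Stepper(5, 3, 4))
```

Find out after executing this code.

Step 1: Stepper starts at 5, increments by 3, for 4 steps:
  Yield 5, then current += 3
  Yield 8, then current += 3
  Yield 11, then current += 3
  Yield 14, then current += 3
Therefore out = [5, 8, 11, 14].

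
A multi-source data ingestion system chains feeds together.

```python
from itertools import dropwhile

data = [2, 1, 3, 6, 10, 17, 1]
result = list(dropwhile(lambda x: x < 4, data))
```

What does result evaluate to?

Step 1: dropwhile drops elements while < 4:
  2 < 4: dropped
  1 < 4: dropped
  3 < 4: dropped
  6: kept (dropping stopped)
Step 2: Remaining elements kept regardless of condition.
Therefore result = [6, 10, 17, 1].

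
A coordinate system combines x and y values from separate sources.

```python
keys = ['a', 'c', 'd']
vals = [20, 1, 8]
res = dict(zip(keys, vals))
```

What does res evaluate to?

Step 1: zip pairs keys with values:
  'a' -> 20
  'c' -> 1
  'd' -> 8
Therefore res = {'a': 20, 'c': 1, 'd': 8}.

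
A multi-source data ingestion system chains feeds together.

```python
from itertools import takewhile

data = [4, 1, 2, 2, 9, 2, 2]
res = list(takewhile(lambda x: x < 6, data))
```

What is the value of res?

Step 1: takewhile stops at first element >= 6:
  4 < 6: take
  1 < 6: take
  2 < 6: take
  2 < 6: take
  9 >= 6: stop
Therefore res = [4, 1, 2, 2].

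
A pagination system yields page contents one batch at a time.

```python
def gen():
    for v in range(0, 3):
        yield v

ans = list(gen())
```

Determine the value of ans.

Step 1: The generator yields each value from range(0, 3).
Step 2: list() consumes all yields: [0, 1, 2].
Therefore ans = [0, 1, 2].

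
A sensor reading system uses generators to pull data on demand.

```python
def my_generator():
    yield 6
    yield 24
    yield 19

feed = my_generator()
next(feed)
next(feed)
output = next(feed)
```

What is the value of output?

Step 1: my_generator() creates a generator.
Step 2: next(feed) yields 6 (consumed and discarded).
Step 3: next(feed) yields 24 (consumed and discarded).
Step 4: next(feed) yields 19, assigned to output.
Therefore output = 19.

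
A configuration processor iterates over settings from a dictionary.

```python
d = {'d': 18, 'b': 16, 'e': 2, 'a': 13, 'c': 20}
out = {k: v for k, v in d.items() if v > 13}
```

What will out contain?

Step 1: Filter items where value > 13:
  'd': 18 > 13: kept
  'b': 16 > 13: kept
  'e': 2 <= 13: removed
  'a': 13 <= 13: removed
  'c': 20 > 13: kept
Therefore out = {'d': 18, 'b': 16, 'c': 20}.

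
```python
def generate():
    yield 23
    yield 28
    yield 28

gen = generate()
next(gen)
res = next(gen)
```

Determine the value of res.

Step 1: generate() creates a generator.
Step 2: next(gen) yields 23 (consumed and discarded).
Step 3: next(gen) yields 28, assigned to res.
Therefore res = 28.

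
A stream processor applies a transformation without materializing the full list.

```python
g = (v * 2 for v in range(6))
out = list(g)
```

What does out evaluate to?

Step 1: For each v in range(6), compute v*2:
  v=0: 0*2 = 0
  v=1: 1*2 = 2
  v=2: 2*2 = 4
  v=3: 3*2 = 6
  v=4: 4*2 = 8
  v=5: 5*2 = 10
Therefore out = [0, 2, 4, 6, 8, 10].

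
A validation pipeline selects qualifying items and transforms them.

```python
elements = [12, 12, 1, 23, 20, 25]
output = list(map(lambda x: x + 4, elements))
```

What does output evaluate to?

Step 1: Apply lambda x: x + 4 to each element:
  12 -> 16
  12 -> 16
  1 -> 5
  23 -> 27
  20 -> 24
  25 -> 29
Therefore output = [16, 16, 5, 27, 24, 29].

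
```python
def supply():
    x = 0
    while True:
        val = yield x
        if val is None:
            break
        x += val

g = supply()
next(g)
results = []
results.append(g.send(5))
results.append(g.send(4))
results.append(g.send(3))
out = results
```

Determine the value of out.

Step 1: next(g) -> yield 0.
Step 2: send(5) -> x = 5, yield 5.
Step 3: send(4) -> x = 9, yield 9.
Step 4: send(3) -> x = 12, yield 12.
Therefore out = [5, 9, 12].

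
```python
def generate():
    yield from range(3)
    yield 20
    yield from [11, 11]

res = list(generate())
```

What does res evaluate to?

Step 1: Trace yields in order:
  yield 0
  yield 1
  yield 2
  yield 20
  yield 11
  yield 11
Therefore res = [0, 1, 2, 20, 11, 11].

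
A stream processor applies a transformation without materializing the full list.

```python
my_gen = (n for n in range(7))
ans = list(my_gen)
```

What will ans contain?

Step 1: Generator expression iterates range(7): [0, 1, 2, 3, 4, 5, 6].
Step 2: list() collects all values.
Therefore ans = [0, 1, 2, 3, 4, 5, 6].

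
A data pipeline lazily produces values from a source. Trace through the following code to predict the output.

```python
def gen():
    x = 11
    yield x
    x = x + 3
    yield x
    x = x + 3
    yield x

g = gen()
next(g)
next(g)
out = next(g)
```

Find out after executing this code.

Step 1: Trace through generator execution:
  Yield 1: x starts at 11, yield 11
  Yield 2: x = 11 + 3 = 14, yield 14
  Yield 3: x = 14 + 3 = 17, yield 17
Step 2: First next() gets 11, second next() gets the second value, third next() yields 17.
Therefore out = 17.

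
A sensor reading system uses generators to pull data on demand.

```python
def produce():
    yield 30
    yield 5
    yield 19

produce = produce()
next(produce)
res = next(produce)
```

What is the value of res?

Step 1: produce() creates a generator.
Step 2: next(produce) yields 30 (consumed and discarded).
Step 3: next(produce) yields 5, assigned to res.
Therefore res = 5.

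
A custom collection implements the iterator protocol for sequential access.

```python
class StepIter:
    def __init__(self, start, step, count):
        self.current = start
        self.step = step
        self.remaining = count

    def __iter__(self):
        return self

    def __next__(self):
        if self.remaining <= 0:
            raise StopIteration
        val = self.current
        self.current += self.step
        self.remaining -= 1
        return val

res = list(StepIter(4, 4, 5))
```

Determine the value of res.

Step 1: StepIter starts at 4, increments by 4, for 5 steps:
  Yield 4, then current += 4
  Yield 8, then current += 4
  Yield 12, then current += 4
  Yield 16, then current += 4
  Yield 20, then current += 4
Therefore res = [4, 8, 12, 16, 20].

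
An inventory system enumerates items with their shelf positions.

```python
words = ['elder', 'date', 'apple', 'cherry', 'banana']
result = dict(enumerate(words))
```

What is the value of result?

Step 1: enumerate pairs indices with words:
  0 -> 'elder'
  1 -> 'date'
  2 -> 'apple'
  3 -> 'cherry'
  4 -> 'banana'
Therefore result = {0: 'elder', 1: 'date', 2: 'apple', 3: 'cherry', 4: 'banana'}.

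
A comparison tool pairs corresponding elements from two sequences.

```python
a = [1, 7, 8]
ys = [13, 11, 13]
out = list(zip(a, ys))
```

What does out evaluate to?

Step 1: zip pairs elements at same index:
  Index 0: (1, 13)
  Index 1: (7, 11)
  Index 2: (8, 13)
Therefore out = [(1, 13), (7, 11), (8, 13)].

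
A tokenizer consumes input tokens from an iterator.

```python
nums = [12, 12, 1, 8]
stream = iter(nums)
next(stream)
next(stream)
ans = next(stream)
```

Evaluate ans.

Step 1: Create iterator over [12, 12, 1, 8].
Step 2: next() consumes 12.
Step 3: next() consumes 12.
Step 4: next() returns 1.
Therefore ans = 1.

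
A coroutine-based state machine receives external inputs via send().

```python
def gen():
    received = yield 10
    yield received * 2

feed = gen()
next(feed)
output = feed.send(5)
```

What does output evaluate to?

Step 1: next(feed) advances to first yield, producing 10.
Step 2: send(5) resumes, received = 5.
Step 3: yield received * 2 = 5 * 2 = 10.
Therefore output = 10.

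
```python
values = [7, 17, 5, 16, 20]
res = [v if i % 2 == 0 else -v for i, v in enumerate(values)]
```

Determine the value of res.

Step 1: For each (i, v), keep v if i is even, negate if odd:
  i=0 (even): keep 7
  i=1 (odd): negate to -17
  i=2 (even): keep 5
  i=3 (odd): negate to -16
  i=4 (even): keep 20
Therefore res = [7, -17, 5, -16, 20].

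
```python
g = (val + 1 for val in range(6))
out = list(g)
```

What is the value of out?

Step 1: For each val in range(6), compute val+1:
  val=0: 0+1 = 1
  val=1: 1+1 = 2
  val=2: 2+1 = 3
  val=3: 3+1 = 4
  val=4: 4+1 = 5
  val=5: 5+1 = 6
Therefore out = [1, 2, 3, 4, 5, 6].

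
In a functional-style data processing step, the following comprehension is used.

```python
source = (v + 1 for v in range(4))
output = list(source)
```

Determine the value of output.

Step 1: For each v in range(4), compute v+1:
  v=0: 0+1 = 1
  v=1: 1+1 = 2
  v=2: 2+1 = 3
  v=3: 3+1 = 4
Therefore output = [1, 2, 3, 4].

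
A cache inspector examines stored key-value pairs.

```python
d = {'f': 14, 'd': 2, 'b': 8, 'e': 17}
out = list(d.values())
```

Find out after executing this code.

Step 1: d.values() returns the dictionary values in insertion order.
Therefore out = [14, 2, 8, 17].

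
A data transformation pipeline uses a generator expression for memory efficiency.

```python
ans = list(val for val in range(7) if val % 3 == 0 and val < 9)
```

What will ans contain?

Step 1: Filter range(7) where val % 3 == 0 and val < 9:
  val=0: both conditions met, included
  val=1: excluded (1 % 3 != 0)
  val=2: excluded (2 % 3 != 0)
  val=3: both conditions met, included
  val=4: excluded (4 % 3 != 0)
  val=5: excluded (5 % 3 != 0)
  val=6: both conditions met, included
Therefore ans = [0, 3, 6].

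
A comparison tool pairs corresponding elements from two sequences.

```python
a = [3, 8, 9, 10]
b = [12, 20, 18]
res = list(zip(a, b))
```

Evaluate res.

Step 1: zip stops at shortest (len(a)=4, len(b)=3):
  Index 0: (3, 12)
  Index 1: (8, 20)
  Index 2: (9, 18)
Step 2: Last element of a (10) has no pair, dropped.
Therefore res = [(3, 12), (8, 20), (9, 18)].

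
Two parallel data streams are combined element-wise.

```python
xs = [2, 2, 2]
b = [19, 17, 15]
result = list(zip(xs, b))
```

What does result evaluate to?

Step 1: zip pairs elements at same index:
  Index 0: (2, 19)
  Index 1: (2, 17)
  Index 2: (2, 15)
Therefore result = [(2, 19), (2, 17), (2, 15)].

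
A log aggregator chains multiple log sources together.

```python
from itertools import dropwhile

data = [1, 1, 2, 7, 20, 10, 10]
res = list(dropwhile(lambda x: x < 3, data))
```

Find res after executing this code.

Step 1: dropwhile drops elements while < 3:
  1 < 3: dropped
  1 < 3: dropped
  2 < 3: dropped
  7: kept (dropping stopped)
Step 2: Remaining elements kept regardless of condition.
Therefore res = [7, 20, 10, 10].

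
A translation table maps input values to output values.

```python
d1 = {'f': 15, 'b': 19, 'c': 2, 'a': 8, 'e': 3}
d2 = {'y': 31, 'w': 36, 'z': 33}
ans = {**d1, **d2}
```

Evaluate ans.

Step 1: Merge d1 and d2 (d2 values override on key conflicts).
Step 2: d1 has keys ['f', 'b', 'c', 'a', 'e'], d2 has keys ['y', 'w', 'z'].
Therefore ans = {'f': 15, 'b': 19, 'c': 2, 'a': 8, 'e': 3, 'y': 31, 'w': 36, 'z': 33}.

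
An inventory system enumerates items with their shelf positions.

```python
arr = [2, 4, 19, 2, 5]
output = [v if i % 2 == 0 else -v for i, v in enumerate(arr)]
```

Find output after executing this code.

Step 1: For each (i, v), keep v if i is even, negate if odd:
  i=0 (even): keep 2
  i=1 (odd): negate to -4
  i=2 (even): keep 19
  i=3 (odd): negate to -2
  i=4 (even): keep 5
Therefore output = [2, -4, 19, -2, 5].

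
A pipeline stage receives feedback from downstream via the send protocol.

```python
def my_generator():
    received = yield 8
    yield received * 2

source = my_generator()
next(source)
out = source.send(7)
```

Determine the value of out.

Step 1: next(source) advances to first yield, producing 8.
Step 2: send(7) resumes, received = 7.
Step 3: yield received * 2 = 7 * 2 = 14.
Therefore out = 14.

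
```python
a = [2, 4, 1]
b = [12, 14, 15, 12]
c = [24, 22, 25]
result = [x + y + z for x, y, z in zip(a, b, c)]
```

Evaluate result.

Step 1: zip three lists (truncates to shortest, len=3):
  2 + 12 + 24 = 38
  4 + 14 + 22 = 40
  1 + 15 + 25 = 41
Therefore result = [38, 40, 41].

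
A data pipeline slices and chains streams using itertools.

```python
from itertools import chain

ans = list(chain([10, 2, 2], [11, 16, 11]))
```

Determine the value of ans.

Step 1: chain() concatenates iterables: [10, 2, 2] + [11, 16, 11].
Therefore ans = [10, 2, 2, 11, 16, 11].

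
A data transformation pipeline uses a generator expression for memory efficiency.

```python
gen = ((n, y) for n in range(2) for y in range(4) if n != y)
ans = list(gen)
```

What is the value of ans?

Step 1: Nested generator over range(2) x range(4) where n != y:
  (0, 0): excluded (n == y)
  (0, 1): included
  (0, 2): included
  (0, 3): included
  (1, 0): included
  (1, 1): excluded (n == y)
  (1, 2): included
  (1, 3): included
Therefore ans = [(0, 1), (0, 2), (0, 3), (1, 0), (1, 2), (1, 3)].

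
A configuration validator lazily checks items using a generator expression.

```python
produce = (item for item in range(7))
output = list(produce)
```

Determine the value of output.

Step 1: Generator expression iterates range(7): [0, 1, 2, 3, 4, 5, 6].
Step 2: list() collects all values.
Therefore output = [0, 1, 2, 3, 4, 5, 6].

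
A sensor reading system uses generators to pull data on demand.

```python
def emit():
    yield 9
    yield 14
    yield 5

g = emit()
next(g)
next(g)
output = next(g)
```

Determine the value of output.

Step 1: emit() creates a generator.
Step 2: next(g) yields 9 (consumed and discarded).
Step 3: next(g) yields 14 (consumed and discarded).
Step 4: next(g) yields 5, assigned to output.
Therefore output = 5.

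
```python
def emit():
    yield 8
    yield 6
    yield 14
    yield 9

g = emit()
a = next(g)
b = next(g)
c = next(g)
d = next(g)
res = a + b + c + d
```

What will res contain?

Step 1: Create generator and consume all values:
  a = next(g) = 8
  b = next(g) = 6
  c = next(g) = 14
  d = next(g) = 9
Step 2: res = 8 + 6 + 14 + 9 = 37.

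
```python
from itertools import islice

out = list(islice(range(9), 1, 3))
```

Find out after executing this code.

Step 1: islice(range(9), 1, 3) takes elements at indices [1, 3).
Step 2: Elements: [1, 2].
Therefore out = [1, 2].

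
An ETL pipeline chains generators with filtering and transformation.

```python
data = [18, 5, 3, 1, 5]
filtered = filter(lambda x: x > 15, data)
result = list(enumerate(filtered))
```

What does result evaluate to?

Step 1: Filter [18, 5, 3, 1, 5] for > 15: [18].
Step 2: enumerate re-indexes from 0: [(0, 18)].
Therefore result = [(0, 18)].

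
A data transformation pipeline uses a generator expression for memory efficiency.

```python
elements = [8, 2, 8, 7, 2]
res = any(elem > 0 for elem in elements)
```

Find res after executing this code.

Step 1: Check elem > 0 for each element in [8, 2, 8, 7, 2]:
  8 > 0: True
  2 > 0: True
  8 > 0: True
  7 > 0: True
  2 > 0: True
Step 2: any() returns True.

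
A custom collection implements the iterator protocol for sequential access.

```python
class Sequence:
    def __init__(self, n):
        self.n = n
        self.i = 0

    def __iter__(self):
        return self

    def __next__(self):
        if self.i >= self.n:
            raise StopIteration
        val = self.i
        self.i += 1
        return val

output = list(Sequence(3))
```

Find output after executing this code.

Step 1: Sequence(3) creates an iterator counting 0 to 2.
Step 2: list() consumes all values: [0, 1, 2].
Therefore output = [0, 1, 2].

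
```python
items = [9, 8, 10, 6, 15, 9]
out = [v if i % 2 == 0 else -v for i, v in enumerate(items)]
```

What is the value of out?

Step 1: For each (i, v), keep v if i is even, negate if odd:
  i=0 (even): keep 9
  i=1 (odd): negate to -8
  i=2 (even): keep 10
  i=3 (odd): negate to -6
  i=4 (even): keep 15
  i=5 (odd): negate to -9
Therefore out = [9, -8, 10, -6, 15, -9].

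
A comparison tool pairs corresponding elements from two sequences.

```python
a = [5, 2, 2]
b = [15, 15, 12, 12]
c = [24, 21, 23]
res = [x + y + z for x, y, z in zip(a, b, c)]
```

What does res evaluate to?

Step 1: zip three lists (truncates to shortest, len=3):
  5 + 15 + 24 = 44
  2 + 15 + 21 = 38
  2 + 12 + 23 = 37
Therefore res = [44, 38, 37].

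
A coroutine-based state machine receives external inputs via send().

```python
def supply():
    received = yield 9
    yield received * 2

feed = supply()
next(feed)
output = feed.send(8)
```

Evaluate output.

Step 1: next(feed) advances to first yield, producing 9.
Step 2: send(8) resumes, received = 8.
Step 3: yield received * 2 = 8 * 2 = 16.
Therefore output = 16.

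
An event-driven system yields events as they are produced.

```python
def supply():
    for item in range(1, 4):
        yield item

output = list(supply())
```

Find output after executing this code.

Step 1: The generator yields each value from range(1, 4).
Step 2: list() consumes all yields: [1, 2, 3].
Therefore output = [1, 2, 3].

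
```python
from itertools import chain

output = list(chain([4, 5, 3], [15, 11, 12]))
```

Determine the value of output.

Step 1: chain() concatenates iterables: [4, 5, 3] + [15, 11, 12].
Therefore output = [4, 5, 3, 15, 11, 12].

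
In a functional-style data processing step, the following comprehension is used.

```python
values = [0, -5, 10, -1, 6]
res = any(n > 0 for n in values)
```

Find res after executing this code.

Step 1: Check n > 0 for each element in [0, -5, 10, -1, 6]:
  0 > 0: False
  -5 > 0: False
  10 > 0: True
  -1 > 0: False
  6 > 0: True
Step 2: any() returns True.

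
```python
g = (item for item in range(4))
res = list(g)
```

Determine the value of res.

Step 1: Generator expression iterates range(4): [0, 1, 2, 3].
Step 2: list() collects all values.
Therefore res = [0, 1, 2, 3].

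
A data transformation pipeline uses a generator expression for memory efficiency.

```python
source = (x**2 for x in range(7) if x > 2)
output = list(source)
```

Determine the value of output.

Step 1: For range(7), keep x > 2, then square:
  x=0: 0 <= 2, excluded
  x=1: 1 <= 2, excluded
  x=2: 2 <= 2, excluded
  x=3: 3 > 2, yield 3**2 = 9
  x=4: 4 > 2, yield 4**2 = 16
  x=5: 5 > 2, yield 5**2 = 25
  x=6: 6 > 2, yield 6**2 = 36
Therefore output = [9, 16, 25, 36].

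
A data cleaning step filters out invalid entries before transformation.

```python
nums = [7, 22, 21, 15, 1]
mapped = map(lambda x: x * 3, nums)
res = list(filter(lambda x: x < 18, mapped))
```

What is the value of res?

Step 1: Map x * 3:
  7 -> 21
  22 -> 66
  21 -> 63
  15 -> 45
  1 -> 3
Step 2: Filter for < 18:
  21: removed
  66: removed
  63: removed
  45: removed
  3: kept
Therefore res = [3].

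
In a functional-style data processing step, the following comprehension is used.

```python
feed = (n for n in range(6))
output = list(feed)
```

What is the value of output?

Step 1: Generator expression iterates range(6): [0, 1, 2, 3, 4, 5].
Step 2: list() collects all values.
Therefore output = [0, 1, 2, 3, 4, 5].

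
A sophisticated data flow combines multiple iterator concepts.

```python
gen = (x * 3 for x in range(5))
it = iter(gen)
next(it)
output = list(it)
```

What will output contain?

Step 1: Generator produces [0, 3, 6, 9, 12].
Step 2: next(it) consumes first element (0).
Step 3: list(it) collects remaining: [3, 6, 9, 12].
Therefore output = [3, 6, 9, 12].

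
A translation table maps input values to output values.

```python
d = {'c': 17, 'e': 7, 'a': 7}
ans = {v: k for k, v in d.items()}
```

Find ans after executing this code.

Step 1: Invert dict (swap keys and values):
  'c': 17 -> 17: 'c'
  'e': 7 -> 7: 'e'
  'a': 7 -> 7: 'a'
Therefore ans = {17: 'c', 7: 'a'}.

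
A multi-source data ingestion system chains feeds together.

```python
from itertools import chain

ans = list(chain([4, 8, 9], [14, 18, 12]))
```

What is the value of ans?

Step 1: chain() concatenates iterables: [4, 8, 9] + [14, 18, 12].
Therefore ans = [4, 8, 9, 14, 18, 12].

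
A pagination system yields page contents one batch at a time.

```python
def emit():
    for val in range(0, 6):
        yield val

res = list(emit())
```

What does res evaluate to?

Step 1: The generator yields each value from range(0, 6).
Step 2: list() consumes all yields: [0, 1, 2, 3, 4, 5].
Therefore res = [0, 1, 2, 3, 4, 5].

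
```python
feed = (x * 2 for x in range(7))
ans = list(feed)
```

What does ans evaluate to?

Step 1: For each x in range(7), compute x*2:
  x=0: 0*2 = 0
  x=1: 1*2 = 2
  x=2: 2*2 = 4
  x=3: 3*2 = 6
  x=4: 4*2 = 8
  x=5: 5*2 = 10
  x=6: 6*2 = 12
Therefore ans = [0, 2, 4, 6, 8, 10, 12].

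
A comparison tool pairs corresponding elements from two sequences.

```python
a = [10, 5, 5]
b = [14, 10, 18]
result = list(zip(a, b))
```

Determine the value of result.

Step 1: zip pairs elements at same index:
  Index 0: (10, 14)
  Index 1: (5, 10)
  Index 2: (5, 18)
Therefore result = [(10, 14), (5, 10), (5, 18)].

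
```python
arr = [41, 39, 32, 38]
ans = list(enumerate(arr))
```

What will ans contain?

Step 1: enumerate pairs each element with its index:
  (0, 41)
  (1, 39)
  (2, 32)
  (3, 38)
Therefore ans = [(0, 41), (1, 39), (2, 32), (3, 38)].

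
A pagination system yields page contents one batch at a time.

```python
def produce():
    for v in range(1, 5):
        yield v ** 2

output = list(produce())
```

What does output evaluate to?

Step 1: For each v in range(1, 5), yield v**2:
  v=1: yield 1**2 = 1
  v=2: yield 2**2 = 4
  v=3: yield 3**2 = 9
  v=4: yield 4**2 = 16
Therefore output = [1, 4, 9, 16].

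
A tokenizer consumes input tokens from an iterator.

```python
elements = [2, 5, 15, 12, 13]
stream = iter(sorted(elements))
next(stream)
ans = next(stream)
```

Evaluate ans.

Step 1: sorted([2, 5, 15, 12, 13]) = [2, 5, 12, 13, 15].
Step 2: Create iterator and skip 1 elements.
Step 3: next() returns 5.
Therefore ans = 5.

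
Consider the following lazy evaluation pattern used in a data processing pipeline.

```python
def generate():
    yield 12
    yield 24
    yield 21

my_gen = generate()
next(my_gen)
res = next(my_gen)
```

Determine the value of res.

Step 1: generate() creates a generator.
Step 2: next(my_gen) yields 12 (consumed and discarded).
Step 3: next(my_gen) yields 24, assigned to res.
Therefore res = 24.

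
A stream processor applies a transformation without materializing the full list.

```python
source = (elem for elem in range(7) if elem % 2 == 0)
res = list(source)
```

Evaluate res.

Step 1: Filter range(7) keeping only even values:
  elem=0: even, included
  elem=1: odd, excluded
  elem=2: even, included
  elem=3: odd, excluded
  elem=4: even, included
  elem=5: odd, excluded
  elem=6: even, included
Therefore res = [0, 2, 4, 6].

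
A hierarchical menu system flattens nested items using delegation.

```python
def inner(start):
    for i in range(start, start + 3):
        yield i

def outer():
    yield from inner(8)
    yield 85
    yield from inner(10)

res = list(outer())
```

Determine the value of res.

Step 1: outer() delegates to inner(8):
  yield 8
  yield 9
  yield 10
Step 2: yield 85
Step 3: Delegates to inner(10):
  yield 10
  yield 11
  yield 12
Therefore res = [8, 9, 10, 85, 10, 11, 12].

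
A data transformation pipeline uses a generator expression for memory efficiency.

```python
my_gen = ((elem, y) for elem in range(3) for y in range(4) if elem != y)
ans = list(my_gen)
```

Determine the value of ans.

Step 1: Nested generator over range(3) x range(4) where elem != y:
  (0, 0): excluded (elem == y)
  (0, 1): included
  (0, 2): included
  (0, 3): included
  (1, 0): included
  (1, 1): excluded (elem == y)
  (1, 2): included
  (1, 3): included
  (2, 0): included
  (2, 1): included
  (2, 2): excluded (elem == y)
  (2, 3): included
Therefore ans = [(0, 1), (0, 2), (0, 3), (1, 0), (1, 2), (1, 3), (2, 0), (2, 1), (2, 3)].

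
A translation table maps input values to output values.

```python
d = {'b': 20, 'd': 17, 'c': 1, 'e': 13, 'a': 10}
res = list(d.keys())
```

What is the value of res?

Step 1: d.keys() returns the dictionary keys in insertion order.
Therefore res = ['b', 'd', 'c', 'e', 'a'].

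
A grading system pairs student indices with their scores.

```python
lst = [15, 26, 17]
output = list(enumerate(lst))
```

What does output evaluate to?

Step 1: enumerate pairs each element with its index:
  (0, 15)
  (1, 26)
  (2, 17)
Therefore output = [(0, 15), (1, 26), (2, 17)].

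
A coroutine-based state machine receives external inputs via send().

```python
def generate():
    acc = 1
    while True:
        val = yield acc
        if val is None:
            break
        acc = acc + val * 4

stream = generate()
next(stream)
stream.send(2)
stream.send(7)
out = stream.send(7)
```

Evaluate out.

Step 1: next() -> yield acc=1.
Step 2: send(2) -> val=2, acc = 1 + 2*4 = 9, yield 9.
Step 3: send(7) -> val=7, acc = 9 + 7*4 = 37, yield 37.
Step 4: send(7) -> val=7, acc = 37 + 7*4 = 65, yield 65.
Therefore out = 65.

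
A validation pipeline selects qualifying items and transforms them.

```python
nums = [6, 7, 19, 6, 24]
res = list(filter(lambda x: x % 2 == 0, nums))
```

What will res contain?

Step 1: Filter elements divisible by 2:
  6 % 2 = 0: kept
  7 % 2 = 1: removed
  19 % 2 = 1: removed
  6 % 2 = 0: kept
  24 % 2 = 0: kept
Therefore res = [6, 6, 24].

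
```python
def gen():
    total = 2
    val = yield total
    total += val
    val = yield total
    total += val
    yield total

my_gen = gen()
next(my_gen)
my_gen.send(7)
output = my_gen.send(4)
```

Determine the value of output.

Step 1: next() -> yield total=2.
Step 2: send(7) -> val=7, total = 2+7 = 9, yield 9.
Step 3: send(4) -> val=4, total = 9+4 = 13, yield 13.
Therefore output = 13.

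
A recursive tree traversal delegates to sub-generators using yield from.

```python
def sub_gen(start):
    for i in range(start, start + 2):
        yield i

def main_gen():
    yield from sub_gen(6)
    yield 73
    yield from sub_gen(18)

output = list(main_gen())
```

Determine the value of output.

Step 1: main_gen() delegates to sub_gen(6):
  yield 6
  yield 7
Step 2: yield 73
Step 3: Delegates to sub_gen(18):
  yield 18
  yield 19
Therefore output = [6, 7, 73, 18, 19].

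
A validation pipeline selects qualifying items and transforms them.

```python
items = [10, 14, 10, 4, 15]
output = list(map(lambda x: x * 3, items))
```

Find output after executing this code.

Step 1: Apply lambda x: x * 3 to each element:
  10 -> 30
  14 -> 42
  10 -> 30
  4 -> 12
  15 -> 45
Therefore output = [30, 42, 30, 12, 45].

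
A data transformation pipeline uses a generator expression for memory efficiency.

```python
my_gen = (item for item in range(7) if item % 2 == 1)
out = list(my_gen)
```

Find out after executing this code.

Step 1: Filter range(7) keeping only odd values:
  item=0: even, excluded
  item=1: odd, included
  item=2: even, excluded
  item=3: odd, included
  item=4: even, excluded
  item=5: odd, included
  item=6: even, excluded
Therefore out = [1, 3, 5].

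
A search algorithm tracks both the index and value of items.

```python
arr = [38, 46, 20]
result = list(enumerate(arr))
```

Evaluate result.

Step 1: enumerate pairs each element with its index:
  (0, 38)
  (1, 46)
  (2, 20)
Therefore result = [(0, 38), (1, 46), (2, 20)].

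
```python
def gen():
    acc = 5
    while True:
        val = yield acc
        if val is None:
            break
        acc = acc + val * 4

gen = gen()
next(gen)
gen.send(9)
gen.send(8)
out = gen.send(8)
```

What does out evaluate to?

Step 1: next() -> yield acc=5.
Step 2: send(9) -> val=9, acc = 5 + 9*4 = 41, yield 41.
Step 3: send(8) -> val=8, acc = 41 + 8*4 = 73, yield 73.
Step 4: send(8) -> val=8, acc = 73 + 8*4 = 105, yield 105.
Therefore out = 105.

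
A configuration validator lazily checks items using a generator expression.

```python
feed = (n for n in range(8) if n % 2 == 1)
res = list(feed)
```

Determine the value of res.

Step 1: Filter range(8) keeping only odd values:
  n=0: even, excluded
  n=1: odd, included
  n=2: even, excluded
  n=3: odd, included
  n=4: even, excluded
  n=5: odd, included
  n=6: even, excluded
  n=7: odd, included
Therefore res = [1, 3, 5, 7].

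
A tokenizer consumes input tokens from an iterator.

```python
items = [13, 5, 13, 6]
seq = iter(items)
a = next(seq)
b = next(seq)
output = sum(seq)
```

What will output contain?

Step 1: Create iterator over [13, 5, 13, 6].
Step 2: a = next() = 13, b = next() = 5.
Step 3: sum() of remaining [13, 6] = 19.
Therefore output = 19.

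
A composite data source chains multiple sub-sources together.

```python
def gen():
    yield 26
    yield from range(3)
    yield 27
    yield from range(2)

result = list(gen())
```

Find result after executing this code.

Step 1: Trace yields in order:
  yield 26
  yield 0
  yield 1
  yield 2
  yield 27
  yield 0
  yield 1
Therefore result = [26, 0, 1, 2, 27, 0, 1].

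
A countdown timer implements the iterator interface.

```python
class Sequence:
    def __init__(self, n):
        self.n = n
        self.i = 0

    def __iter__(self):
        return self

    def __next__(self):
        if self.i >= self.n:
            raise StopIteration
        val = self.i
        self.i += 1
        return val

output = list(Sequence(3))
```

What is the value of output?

Step 1: Sequence(3) creates an iterator counting 0 to 2.
Step 2: list() consumes all values: [0, 1, 2].
Therefore output = [0, 1, 2].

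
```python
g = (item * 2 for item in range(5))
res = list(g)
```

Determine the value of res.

Step 1: For each item in range(5), compute item*2:
  item=0: 0*2 = 0
  item=1: 1*2 = 2
  item=2: 2*2 = 4
  item=3: 3*2 = 6
  item=4: 4*2 = 8
Therefore res = [0, 2, 4, 6, 8].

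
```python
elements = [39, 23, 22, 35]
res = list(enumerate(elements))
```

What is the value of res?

Step 1: enumerate pairs each element with its index:
  (0, 39)
  (1, 23)
  (2, 22)
  (3, 35)
Therefore res = [(0, 39), (1, 23), (2, 22), (3, 35)].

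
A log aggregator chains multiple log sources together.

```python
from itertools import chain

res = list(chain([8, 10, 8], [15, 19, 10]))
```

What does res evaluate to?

Step 1: chain() concatenates iterables: [8, 10, 8] + [15, 19, 10].
Therefore res = [8, 10, 8, 15, 19, 10].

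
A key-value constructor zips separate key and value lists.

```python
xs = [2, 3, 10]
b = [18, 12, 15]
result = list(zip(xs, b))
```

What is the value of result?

Step 1: zip pairs elements at same index:
  Index 0: (2, 18)
  Index 1: (3, 12)
  Index 2: (10, 15)
Therefore result = [(2, 18), (3, 12), (10, 15)].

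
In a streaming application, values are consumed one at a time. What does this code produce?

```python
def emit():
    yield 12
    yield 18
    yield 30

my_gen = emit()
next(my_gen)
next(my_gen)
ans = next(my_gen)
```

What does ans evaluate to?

Step 1: emit() creates a generator.
Step 2: next(my_gen) yields 12 (consumed and discarded).
Step 3: next(my_gen) yields 18 (consumed and discarded).
Step 4: next(my_gen) yields 30, assigned to ans.
Therefore ans = 30.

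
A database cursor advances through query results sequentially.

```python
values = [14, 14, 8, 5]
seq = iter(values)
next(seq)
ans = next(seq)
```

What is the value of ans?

Step 1: Create iterator over [14, 14, 8, 5].
Step 2: next() consumes 14.
Step 3: next() returns 14.
Therefore ans = 14.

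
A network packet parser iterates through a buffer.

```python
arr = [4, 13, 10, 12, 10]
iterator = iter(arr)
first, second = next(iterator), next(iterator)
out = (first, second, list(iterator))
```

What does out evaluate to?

Step 1: Create iterator over [4, 13, 10, 12, 10].
Step 2: first = 4, second = 13.
Step 3: Remaining elements: [10, 12, 10].
Therefore out = (4, 13, [10, 12, 10]).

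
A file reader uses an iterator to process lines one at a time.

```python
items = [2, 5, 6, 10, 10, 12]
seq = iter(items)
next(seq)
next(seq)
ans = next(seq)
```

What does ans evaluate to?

Step 1: Create iterator over [2, 5, 6, 10, 10, 12].
Step 2: next() consumes 2.
Step 3: next() consumes 5.
Step 4: next() returns 6.
Therefore ans = 6.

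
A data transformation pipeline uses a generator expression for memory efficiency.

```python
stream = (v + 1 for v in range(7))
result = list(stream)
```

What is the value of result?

Step 1: For each v in range(7), compute v+1:
  v=0: 0+1 = 1
  v=1: 1+1 = 2
  v=2: 2+1 = 3
  v=3: 3+1 = 4
  v=4: 4+1 = 5
  v=5: 5+1 = 6
  v=6: 6+1 = 7
Therefore result = [1, 2, 3, 4, 5, 6, 7].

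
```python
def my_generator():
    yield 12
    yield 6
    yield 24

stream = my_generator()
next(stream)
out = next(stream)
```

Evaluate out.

Step 1: my_generator() creates a generator.
Step 2: next(stream) yields 12 (consumed and discarded).
Step 3: next(stream) yields 6, assigned to out.
Therefore out = 6.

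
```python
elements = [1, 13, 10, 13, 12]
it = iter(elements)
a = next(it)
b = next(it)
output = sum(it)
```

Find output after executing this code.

Step 1: Create iterator over [1, 13, 10, 13, 12].
Step 2: a = next() = 1, b = next() = 13.
Step 3: sum() of remaining [10, 13, 12] = 35.
Therefore output = 35.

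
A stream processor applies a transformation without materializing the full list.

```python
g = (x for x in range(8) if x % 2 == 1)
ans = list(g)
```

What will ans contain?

Step 1: Filter range(8) keeping only odd values:
  x=0: even, excluded
  x=1: odd, included
  x=2: even, excluded
  x=3: odd, included
  x=4: even, excluded
  x=5: odd, included
  x=6: even, excluded
  x=7: odd, included
Therefore ans = [1, 3, 5, 7].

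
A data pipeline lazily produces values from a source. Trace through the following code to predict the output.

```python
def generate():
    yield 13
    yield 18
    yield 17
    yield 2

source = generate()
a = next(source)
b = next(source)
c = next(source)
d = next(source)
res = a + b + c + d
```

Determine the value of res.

Step 1: Create generator and consume all values:
  a = next(source) = 13
  b = next(source) = 18
  c = next(source) = 17
  d = next(source) = 2
Step 2: res = 13 + 18 + 17 + 2 = 50.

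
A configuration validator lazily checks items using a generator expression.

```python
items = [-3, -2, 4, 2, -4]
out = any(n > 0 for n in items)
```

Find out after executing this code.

Step 1: Check n > 0 for each element in [-3, -2, 4, 2, -4]:
  -3 > 0: False
  -2 > 0: False
  4 > 0: True
  2 > 0: True
  -4 > 0: False
Step 2: any() returns True.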